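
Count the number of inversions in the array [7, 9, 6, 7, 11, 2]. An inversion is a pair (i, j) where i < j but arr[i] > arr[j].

Finding inversions in [7, 9, 6, 7, 11, 2]:

(0, 2): arr[0]=7 > arr[2]=6
(0, 5): arr[0]=7 > arr[5]=2
(1, 2): arr[1]=9 > arr[2]=6
(1, 3): arr[1]=9 > arr[3]=7
(1, 5): arr[1]=9 > arr[5]=2
(2, 5): arr[2]=6 > arr[5]=2
(3, 5): arr[3]=7 > arr[5]=2
(4, 5): arr[4]=11 > arr[5]=2

Total inversions: 8

The array has 8 inversion(s): (0,2), (0,5), (1,2), (1,3), (1,5), (2,5), (3,5), (4,5). Each pair (i,j) satisfies i < j and arr[i] > arr[j].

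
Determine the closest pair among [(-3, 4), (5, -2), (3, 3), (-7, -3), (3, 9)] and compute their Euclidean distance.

Computing all pairwise distances among 5 points:

d((-3, 4), (5, -2)) = 10.0
d((-3, 4), (3, 3)) = 6.0828
d((-3, 4), (-7, -3)) = 8.0623
d((-3, 4), (3, 9)) = 7.8102
d((5, -2), (3, 3)) = 5.3852 <-- minimum
d((5, -2), (-7, -3)) = 12.0416
d((5, -2), (3, 9)) = 11.1803
d((3, 3), (-7, -3)) = 11.6619
d((3, 3), (3, 9)) = 6.0
d((-7, -3), (3, 9)) = 15.6205

Closest pair: (5, -2) and (3, 3) with distance 5.3852

The closest pair is (5, -2) and (3, 3) with Euclidean distance 5.3852. For 5 points, brute-force pairwise comparison is shown above. For large n, the divide-and-conquer algorithm (sort by x, recurse on halves, check the dividing strip) achieves O(n log n).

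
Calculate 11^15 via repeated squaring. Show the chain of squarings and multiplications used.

Computing 11^15 by squaring (build up from 11^1; each line after the first costs one multiplication):

11^1 = 11
11^2 = (11^1)^2 = 11^2 = 121
11^3 = 11 * 11^2 = 11 * 121 = 1331
11^6 = (11^3)^2 = 1331^2 = 1771561
11^7 = 11 * 11^6 = 11 * 1771561 = 19487171
11^14 = (11^7)^2 = 19487171^2 = 379749833583241
11^15 = 11 * 11^14 = 11 * 379749833583241 = 4177248169415651

Result: 4177248169415651
Multiplications needed: 6 (6 lines after 11^1)

11^15 = 4177248169415651. Using exponentiation by squaring, this requires 6 multiplications. The key idea: if the exponent is even, square the half-power; if odd, multiply by the base once.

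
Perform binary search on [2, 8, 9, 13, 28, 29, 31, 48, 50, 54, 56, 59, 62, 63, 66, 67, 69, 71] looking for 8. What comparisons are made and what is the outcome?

Binary search for 8 in [2, 8, 9, 13, 28, 29, 31, 48, 50, 54, 56, 59, 62, 63, 66, 67, 69, 71]:

lo=0, hi=17, mid=8, arr[mid]=50 -> 50 > 8, search left half
lo=0, hi=7, mid=3, arr[mid]=13 -> 13 > 8, search left half
lo=0, hi=2, mid=1, arr[mid]=8 -> Found target at index 1!

Binary search finds 8 at index 1 after 3 comparisons. The search repeatedly halves the search space by comparing with the middle element.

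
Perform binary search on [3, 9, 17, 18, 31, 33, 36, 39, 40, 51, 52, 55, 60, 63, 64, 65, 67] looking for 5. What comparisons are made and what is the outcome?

Binary search for 5 in [3, 9, 17, 18, 31, 33, 36, 39, 40, 51, 52, 55, 60, 63, 64, 65, 67]:

lo=0, hi=16, mid=8, arr[mid]=40 -> 40 > 5, search left half
lo=0, hi=7, mid=3, arr[mid]=18 -> 18 > 5, search left half
lo=0, hi=2, mid=1, arr[mid]=9 -> 9 > 5, search left half
lo=0, hi=0, mid=0, arr[mid]=3 -> 3 < 5, search right half
lo=1 > hi=0, target 5 not found

Binary search determines that 5 is not in the array after 4 comparisons. The search space was exhausted without finding the target.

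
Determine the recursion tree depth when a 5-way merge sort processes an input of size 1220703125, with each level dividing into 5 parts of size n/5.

For divide and conquer with division factor 5:

Problem sizes at each level:
Level 0: 1220703125
Level 1: 244140625
Level 2: 48828125
Level 3: 9765625
Level 4: 1953125
Level 5: 390625
Level 6: 78125
Level 7: 15625
Level 8: 3125
Level 9: 625
Level 10: 125
Level 11: 25
Level 12: 5
Level 13: 1

The root is level 0 and the size-1 base case is level 13 (the tree spans levels 0 through 13, i.e. 14 levels counting the root), so the depth is the number of divisions: log_5(1220703125) = 13

The recursion tree depth is log_5(1220703125) = 13. At each level, the problem size is divided by 5, so it takes 13 divisions to reduce to a base case of size 1. The algorithm makes 5 recursive calls at each level.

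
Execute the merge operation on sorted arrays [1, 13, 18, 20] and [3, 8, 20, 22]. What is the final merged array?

Merging process:

Compare 1 vs 3: take 1 from left. Merged: [1]
Compare 13 vs 3: take 3 from right. Merged: [1, 3]
Compare 13 vs 8: take 8 from right. Merged: [1, 3, 8]
Compare 13 vs 20: take 13 from left. Merged: [1, 3, 8, 13]
Compare 18 vs 20: take 18 from left. Merged: [1, 3, 8, 13, 18]
Compare 20 vs 20: take 20 from left. Merged: [1, 3, 8, 13, 18, 20]
Append remaining from right: [20, 22]. Merged: [1, 3, 8, 13, 18, 20, 20, 22]

Final merged array: [1, 3, 8, 13, 18, 20, 20, 22]
Total comparisons: 6

The merged array is [1, 3, 8, 13, 18, 20, 20, 22], requiring 6 comparisons. The merge step runs in O(n) time where n is the total number of elements.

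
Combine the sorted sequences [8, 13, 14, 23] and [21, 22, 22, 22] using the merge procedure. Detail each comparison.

Merging process:

Compare 8 vs 21: take 8 from left. Merged: [8]
Compare 13 vs 21: take 13 from left. Merged: [8, 13]
Compare 14 vs 21: take 14 from left. Merged: [8, 13, 14]
Compare 23 vs 21: take 21 from right. Merged: [8, 13, 14, 21]
Compare 23 vs 22: take 22 from right. Merged: [8, 13, 14, 21, 22]
Compare 23 vs 22: take 22 from right. Merged: [8, 13, 14, 21, 22, 22]
Compare 23 vs 22: take 22 from right. Merged: [8, 13, 14, 21, 22, 22, 22]
Append remaining from left: [23]. Merged: [8, 13, 14, 21, 22, 22, 22, 23]

Final merged array: [8, 13, 14, 21, 22, 22, 22, 23]
Total comparisons: 7

The merged array is [8, 13, 14, 21, 22, 22, 22, 23], requiring 7 comparisons. The merge step runs in O(n) time where n is the total number of elements.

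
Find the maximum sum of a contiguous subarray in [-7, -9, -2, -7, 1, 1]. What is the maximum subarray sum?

Using Kadane's algorithm on [-7, -9, -2, -7, 1, 1]:

Scanning through the array:
Position 1 (value -9): max_ending_here = -9, max_so_far = -7
Position 2 (value -2): max_ending_here = -2, max_so_far = -2
Position 3 (value -7): max_ending_here = -7, max_so_far = -2
Position 4 (value 1): max_ending_here = 1, max_so_far = 1
Position 5 (value 1): max_ending_here = 2, max_so_far = 2

Maximum subarray: [1, 1]
Maximum sum: 2

The maximum subarray is [1, 1] with sum 2. This subarray runs from index 4 to index 5.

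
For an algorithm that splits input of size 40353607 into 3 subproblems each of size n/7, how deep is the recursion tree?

For divide and conquer with division factor 7:

Problem sizes at each level:
Level 0: 40353607
Level 1: 5764801
Level 2: 823543
Level 3: 117649
Level 4: 16807
Level 5: 2401
Level 6: 343
Level 7: 49
Level 8: 7
Level 9: 1

The root is level 0 and the size-1 base case is level 9 (the tree spans levels 0 through 9, i.e. 10 levels counting the root), so the depth is the number of divisions: log_7(40353607) = 9

The recursion tree depth is log_7(40353607) = 9. At each level, the problem size is divided by 7, so it takes 9 divisions to reduce to a base case of size 1. The algorithm makes 3 recursive calls at each level.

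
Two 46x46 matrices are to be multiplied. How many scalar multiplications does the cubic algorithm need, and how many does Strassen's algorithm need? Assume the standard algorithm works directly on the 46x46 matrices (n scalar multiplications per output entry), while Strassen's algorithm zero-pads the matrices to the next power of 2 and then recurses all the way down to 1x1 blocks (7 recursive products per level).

Matrix multiplication for 46x46 matrices:

Strassen's algorithm requires power-of-2 dimensions. Pad 46x46 to 64x64 (next power of 2).

Standard algorithm: 46^3 = 97336 multiplications
Strassen's algorithm: 7^(log2(64)) = 7^6 = 117649 multiplications
Difference: 97336 - 117649 = -20313 (Strassen uses MORE here due to padding overhead — for small or just-over-power-of-2 n, padding can outweigh the per-level savings)

Standard: 97336 multiplications (46^3). Strassen: 117649 multiplications (7^6, after padding to 64x64). Strassen reduces 8 recursive multiplications to 7 at each level.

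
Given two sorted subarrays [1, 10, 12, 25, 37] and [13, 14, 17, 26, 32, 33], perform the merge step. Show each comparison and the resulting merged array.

Merging process:

Compare 1 vs 13: take 1 from left. Merged: [1]
Compare 10 vs 13: take 10 from left. Merged: [1, 10]
Compare 12 vs 13: take 12 from left. Merged: [1, 10, 12]
Compare 25 vs 13: take 13 from right. Merged: [1, 10, 12, 13]
Compare 25 vs 14: take 14 from right. Merged: [1, 10, 12, 13, 14]
Compare 25 vs 17: take 17 from right. Merged: [1, 10, 12, 13, 14, 17]
Compare 25 vs 26: take 25 from left. Merged: [1, 10, 12, 13, 14, 17, 25]
Compare 37 vs 26: take 26 from right. Merged: [1, 10, 12, 13, 14, 17, 25, 26]
Compare 37 vs 32: take 32 from right. Merged: [1, 10, 12, 13, 14, 17, 25, 26, 32]
Compare 37 vs 33: take 33 from right. Merged: [1, 10, 12, 13, 14, 17, 25, 26, 32, 33]
Append remaining from left: [37]. Merged: [1, 10, 12, 13, 14, 17, 25, 26, 32, 33, 37]

Final merged array: [1, 10, 12, 13, 14, 17, 25, 26, 32, 33, 37]
Total comparisons: 10

The merged array is [1, 10, 12, 13, 14, 17, 25, 26, 32, 33, 37], requiring 10 comparisons. The merge step runs in O(n) time where n is the total number of elements.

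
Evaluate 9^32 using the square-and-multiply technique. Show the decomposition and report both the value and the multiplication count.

Computing 9^32 by squaring (build up from 9^1; each line after the first costs one multiplication):

9^1 = 9
9^2 = (9^1)^2 = 9^2 = 81
9^4 = (9^2)^2 = 81^2 = 6561
9^8 = (9^4)^2 = 6561^2 = 43046721
9^16 = (9^8)^2 = 43046721^2 = 1853020188851841
9^32 = (9^16)^2 = 1853020188851841^2 = 3433683820292512484657849089281

Result: 3433683820292512484657849089281
Multiplications needed: 5 (5 lines after 9^1)

9^32 = 3433683820292512484657849089281. Using exponentiation by squaring, this requires 5 multiplications. The key idea: if the exponent is even, square the half-power; if odd, multiply by the base once.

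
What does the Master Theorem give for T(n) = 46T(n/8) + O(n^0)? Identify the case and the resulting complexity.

Master Theorem for T(n) = 46T(n/8) + O(n^0):

a = 46, b = 8, c = 0
log_b(a) = log_8(46) = 1.8412

Case 1: c = 0 < log_8(46) = 1.8412
T(n) = O(n^(log_8 46))

For T(n) = 46T(n/8) + O(n^0): log_8(46) = 1.8412. This is Case 1 of the Master Theorem (c < log_b(a), work dominated by leaves), giving O(n^(log_8 46)).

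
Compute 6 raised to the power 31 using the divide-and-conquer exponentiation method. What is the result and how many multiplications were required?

Computing 6^31 by squaring (build up from 6^1; each line after the first costs one multiplication):

6^1 = 6
6^2 = (6^1)^2 = 6^2 = 36
6^3 = 6 * 6^2 = 6 * 36 = 216
6^6 = (6^3)^2 = 216^2 = 46656
6^7 = 6 * 6^6 = 6 * 46656 = 279936
6^14 = (6^7)^2 = 279936^2 = 78364164096
6^15 = 6 * 6^14 = 6 * 78364164096 = 470184984576
6^30 = (6^15)^2 = 470184984576^2 = 221073919720733357899776
6^31 = 6 * 6^30 = 6 * 221073919720733357899776 = 1326443518324400147398656

Result: 1326443518324400147398656
Multiplications needed: 8 (8 lines after 6^1)

6^31 = 1326443518324400147398656. Using exponentiation by squaring, this requires 8 multiplications. The key idea: if the exponent is even, square the half-power; if odd, multiply by the base once.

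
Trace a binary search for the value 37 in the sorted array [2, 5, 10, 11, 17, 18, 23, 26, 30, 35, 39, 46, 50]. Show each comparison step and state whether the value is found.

Binary search for 37 in [2, 5, 10, 11, 17, 18, 23, 26, 30, 35, 39, 46, 50]:

lo=0, hi=12, mid=6, arr[mid]=23 -> 23 < 37, search right half
lo=7, hi=12, mid=9, arr[mid]=35 -> 35 < 37, search right half
lo=10, hi=12, mid=11, arr[mid]=46 -> 46 > 37, search left half
lo=10, hi=10, mid=10, arr[mid]=39 -> 39 > 37, search left half
lo=10 > hi=9, target 37 not found

Binary search determines that 37 is not in the array after 4 comparisons. The search space was exhausted without finding the target.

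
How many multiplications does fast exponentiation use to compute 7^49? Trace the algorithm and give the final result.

Computing 7^49 by squaring (build up from 7^1; each line after the first costs one multiplication):

7^1 = 7
7^2 = (7^1)^2 = 7^2 = 49
7^3 = 7 * 7^2 = 7 * 49 = 343
7^6 = (7^3)^2 = 343^2 = 117649
7^12 = (7^6)^2 = 117649^2 = 13841287201
7^24 = (7^12)^2 = 13841287201^2 = 191581231380566414401
7^48 = (7^24)^2 = 191581231380566414401^2 = 36703368217294125441230211032033660188801
7^49 = 7 * 7^48 = 7 * 36703368217294125441230211032033660188801 = 256923577521058878088611477224235621321607

Result: 256923577521058878088611477224235621321607
Multiplications needed: 7 (7 lines after 7^1)

7^49 = 256923577521058878088611477224235621321607. Using exponentiation by squaring, this requires 7 multiplications. The key idea: if the exponent is even, square the half-power; if odd, multiply by the base once.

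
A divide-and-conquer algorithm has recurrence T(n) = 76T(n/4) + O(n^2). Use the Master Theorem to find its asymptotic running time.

Master Theorem for T(n) = 76T(n/4) + O(n^2):

a = 76, b = 4, c = 2
log_b(a) = log_4(76) = 3.1240

Case 1: c = 2 < log_4(76) = 3.1240
T(n) = O(n^(log_4 76))

For T(n) = 76T(n/4) + O(n^2): log_4(76) = 3.1240. This is Case 1 of the Master Theorem (c < log_b(a), work dominated by leaves), giving O(n^(log_4 76)).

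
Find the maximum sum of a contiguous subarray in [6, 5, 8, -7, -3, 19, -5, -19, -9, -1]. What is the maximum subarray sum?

Using Kadane's algorithm on [6, 5, 8, -7, -3, 19, -5, -19, -9, -1]:

Scanning through the array:
Position 1 (value 5): max_ending_here = 11, max_so_far = 11
Position 2 (value 8): max_ending_here = 19, max_so_far = 19
Position 3 (value -7): max_ending_here = 12, max_so_far = 19
Position 4 (value -3): max_ending_here = 9, max_so_far = 19
Position 5 (value 19): max_ending_here = 28, max_so_far = 28
Position 6 (value -5): max_ending_here = 23, max_so_far = 28
Position 7 (value -19): max_ending_here = 4, max_so_far = 28
Position 8 (value -9): max_ending_here = -5, max_so_far = 28
Position 9 (value -1): max_ending_here = -1, max_so_far = 28

Maximum subarray: [6, 5, 8, -7, -3, 19]
Maximum sum: 28

The maximum subarray is [6, 5, 8, -7, -3, 19] with sum 28. This subarray runs from index 0 to index 5.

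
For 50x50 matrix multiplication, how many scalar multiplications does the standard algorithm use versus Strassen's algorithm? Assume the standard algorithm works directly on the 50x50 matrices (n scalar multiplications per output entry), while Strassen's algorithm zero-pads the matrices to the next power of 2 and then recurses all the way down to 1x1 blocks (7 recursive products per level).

Matrix multiplication for 50x50 matrices:

Strassen's algorithm requires power-of-2 dimensions. Pad 50x50 to 64x64 (next power of 2).

Standard algorithm: 50^3 = 125000 multiplications
Strassen's algorithm: 7^(log2(64)) = 7^6 = 117649 multiplications
Savings: 125000 - 117649 = 7351 multiplications

Standard: 125000 multiplications (50^3). Strassen: 117649 multiplications (7^6, after padding to 64x64). Strassen reduces 8 recursive multiplications to 7 at each level.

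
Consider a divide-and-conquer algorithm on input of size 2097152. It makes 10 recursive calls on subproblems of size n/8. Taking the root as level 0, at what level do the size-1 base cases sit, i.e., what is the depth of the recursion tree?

For divide and conquer with division factor 8:

Problem sizes at each level:
Level 0: 2097152
Level 1: 262144
Level 2: 32768
Level 3: 4096
Level 4: 512
Level 5: 64
Level 6: 8
Level 7: 1

The root is level 0 and the size-1 base case is level 7 (the tree spans levels 0 through 7, i.e. 8 levels counting the root), so the depth is the number of divisions: log_8(2097152) = 7

The recursion tree depth is log_8(2097152) = 7. At each level, the problem size is divided by 8, so it takes 7 divisions to reduce to a base case of size 1. The algorithm makes 10 recursive calls at each level.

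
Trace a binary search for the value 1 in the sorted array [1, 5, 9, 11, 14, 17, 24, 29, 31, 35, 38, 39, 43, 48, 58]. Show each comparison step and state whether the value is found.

Binary search for 1 in [1, 5, 9, 11, 14, 17, 24, 29, 31, 35, 38, 39, 43, 48, 58]:

lo=0, hi=14, mid=7, arr[mid]=29 -> 29 > 1, search left half
lo=0, hi=6, mid=3, arr[mid]=11 -> 11 > 1, search left half
lo=0, hi=2, mid=1, arr[mid]=5 -> 5 > 1, search left half
lo=0, hi=0, mid=0, arr[mid]=1 -> Found target at index 0!

Binary search finds 1 at index 0 after 4 comparisons. The search repeatedly halves the search space by comparing with the middle element.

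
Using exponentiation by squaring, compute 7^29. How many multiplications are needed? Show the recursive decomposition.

Computing 7^29 by squaring (build up from 7^1; each line after the first costs one multiplication):

7^1 = 7
7^2 = (7^1)^2 = 7^2 = 49
7^3 = 7 * 7^2 = 7 * 49 = 343
7^6 = (7^3)^2 = 343^2 = 117649
7^7 = 7 * 7^6 = 7 * 117649 = 823543
7^14 = (7^7)^2 = 823543^2 = 678223072849
7^28 = (7^14)^2 = 678223072849^2 = 459986536544739960976801
7^29 = 7 * 7^28 = 7 * 459986536544739960976801 = 3219905755813179726837607

Result: 3219905755813179726837607
Multiplications needed: 7 (7 lines after 7^1)

7^29 = 3219905755813179726837607. Using exponentiation by squaring, this requires 7 multiplications. The key idea: if the exponent is even, square the half-power; if odd, multiply by the base once.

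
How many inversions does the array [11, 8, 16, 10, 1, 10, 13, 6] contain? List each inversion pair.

Finding inversions in [11, 8, 16, 10, 1, 10, 13, 6]:

(0, 1): arr[0]=11 > arr[1]=8
(0, 3): arr[0]=11 > arr[3]=10
(0, 4): arr[0]=11 > arr[4]=1
(0, 5): arr[0]=11 > arr[5]=10
(0, 7): arr[0]=11 > arr[7]=6
(1, 4): arr[1]=8 > arr[4]=1
(1, 7): arr[1]=8 > arr[7]=6
(2, 3): arr[2]=16 > arr[3]=10
(2, 4): arr[2]=16 > arr[4]=1
(2, 5): arr[2]=16 > arr[5]=10
(2, 6): arr[2]=16 > arr[6]=13
(2, 7): arr[2]=16 > arr[7]=6
(3, 4): arr[3]=10 > arr[4]=1
(3, 7): arr[3]=10 > arr[7]=6
(5, 7): arr[5]=10 > arr[7]=6
(6, 7): arr[6]=13 > arr[7]=6

Total inversions: 16

The array has 16 inversion(s): (0,1), (0,3), (0,4), (0,5), (0,7), (1,4), (1,7), (2,3), (2,4), (2,5), (2,6), (2,7), (3,4), (3,7), (5,7), (6,7). Each pair (i,j) satisfies i < j and arr[i] > arr[j].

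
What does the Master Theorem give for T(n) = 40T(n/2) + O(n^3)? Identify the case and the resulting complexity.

Master Theorem for T(n) = 40T(n/2) + O(n^3):

a = 40, b = 2, c = 3
log_b(a) = log_2(40) = 5.3219

Case 1: c = 3 < log_2(40) = 5.3219
T(n) = O(n^(log_2 40))

For T(n) = 40T(n/2) + O(n^3): log_2(40) = 5.3219. This is Case 1 of the Master Theorem (c < log_b(a), work dominated by leaves), giving O(n^(log_2 40)).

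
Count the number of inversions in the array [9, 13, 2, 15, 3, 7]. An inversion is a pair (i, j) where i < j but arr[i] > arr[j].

Finding inversions in [9, 13, 2, 15, 3, 7]:

(0, 2): arr[0]=9 > arr[2]=2
(0, 4): arr[0]=9 > arr[4]=3
(0, 5): arr[0]=9 > arr[5]=7
(1, 2): arr[1]=13 > arr[2]=2
(1, 4): arr[1]=13 > arr[4]=3
(1, 5): arr[1]=13 > arr[5]=7
(3, 4): arr[3]=15 > arr[4]=3
(3, 5): arr[3]=15 > arr[5]=7

Total inversions: 8

The array has 8 inversion(s): (0,2), (0,4), (0,5), (1,2), (1,4), (1,5), (3,4), (3,5). Each pair (i,j) satisfies i < j and arr[i] > arr[j].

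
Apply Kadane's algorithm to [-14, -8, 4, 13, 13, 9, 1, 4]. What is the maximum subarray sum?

Using Kadane's algorithm on [-14, -8, 4, 13, 13, 9, 1, 4]:

Scanning through the array:
Position 1 (value -8): max_ending_here = -8, max_so_far = -8
Position 2 (value 4): max_ending_here = 4, max_so_far = 4
Position 3 (value 13): max_ending_here = 17, max_so_far = 17
Position 4 (value 13): max_ending_here = 30, max_so_far = 30
Position 5 (value 9): max_ending_here = 39, max_so_far = 39
Position 6 (value 1): max_ending_here = 40, max_so_far = 40
Position 7 (value 4): max_ending_here = 44, max_so_far = 44

Maximum subarray: [4, 13, 13, 9, 1, 4]
Maximum sum: 44

The maximum subarray is [4, 13, 13, 9, 1, 4] with sum 44. This subarray runs from index 2 to index 7.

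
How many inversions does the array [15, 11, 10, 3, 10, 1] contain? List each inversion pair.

Finding inversions in [15, 11, 10, 3, 10, 1]:

(0, 1): arr[0]=15 > arr[1]=11
(0, 2): arr[0]=15 > arr[2]=10
(0, 3): arr[0]=15 > arr[3]=3
(0, 4): arr[0]=15 > arr[4]=10
(0, 5): arr[0]=15 > arr[5]=1
(1, 2): arr[1]=11 > arr[2]=10
(1, 3): arr[1]=11 > arr[3]=3
(1, 4): arr[1]=11 > arr[4]=10
(1, 5): arr[1]=11 > arr[5]=1
(2, 3): arr[2]=10 > arr[3]=3
(2, 5): arr[2]=10 > arr[5]=1
(3, 5): arr[3]=3 > arr[5]=1
(4, 5): arr[4]=10 > arr[5]=1

Total inversions: 13

The array has 13 inversion(s): (0,1), (0,2), (0,3), (0,4), (0,5), (1,2), (1,3), (1,4), (1,5), (2,3), (2,5), (3,5), (4,5). Each pair (i,j) satisfies i < j and arr[i] > arr[j].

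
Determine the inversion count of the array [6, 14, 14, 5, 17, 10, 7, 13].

Finding inversions in [6, 14, 14, 5, 17, 10, 7, 13]:

(0, 3): arr[0]=6 > arr[3]=5
(1, 3): arr[1]=14 > arr[3]=5
(1, 5): arr[1]=14 > arr[5]=10
(1, 6): arr[1]=14 > arr[6]=7
(1, 7): arr[1]=14 > arr[7]=13
(2, 3): arr[2]=14 > arr[3]=5
(2, 5): arr[2]=14 > arr[5]=10
(2, 6): arr[2]=14 > arr[6]=7
(2, 7): arr[2]=14 > arr[7]=13
(4, 5): arr[4]=17 > arr[5]=10
(4, 6): arr[4]=17 > arr[6]=7
(4, 7): arr[4]=17 > arr[7]=13
(5, 6): arr[5]=10 > arr[6]=7

Total inversions: 13

The array has 13 inversion(s): (0,3), (1,3), (1,5), (1,6), (1,7), (2,3), (2,5), (2,6), (2,7), (4,5), (4,6), (4,7), (5,6). Each pair (i,j) satisfies i < j and arr[i] > arr[j].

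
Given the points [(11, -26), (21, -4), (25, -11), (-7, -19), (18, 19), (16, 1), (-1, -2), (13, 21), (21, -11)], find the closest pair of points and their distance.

Computing all pairwise distances among 9 points:

d((11, -26), (21, -4)) = 24.1661
d((11, -26), (25, -11)) = 20.5183
d((11, -26), (-7, -19)) = 19.3132
d((11, -26), (18, 19)) = 45.5412
d((11, -26), (16, 1)) = 27.4591
d((11, -26), (-1, -2)) = 26.8328
d((11, -26), (13, 21)) = 47.0425
d((11, -26), (21, -11)) = 18.0278
d((21, -4), (25, -11)) = 8.0623
d((21, -4), (-7, -19)) = 31.7648
d((21, -4), (18, 19)) = 23.1948
d((21, -4), (16, 1)) = 7.0711
d((21, -4), (-1, -2)) = 22.0907
d((21, -4), (13, 21)) = 26.2488
d((21, -4), (21, -11)) = 7.0
d((25, -11), (-7, -19)) = 32.9848
d((25, -11), (18, 19)) = 30.8058
d((25, -11), (16, 1)) = 15.0
d((25, -11), (-1, -2)) = 27.5136
d((25, -11), (13, 21)) = 34.176
d((25, -11), (21, -11)) = 4.0 <-- minimum
d((-7, -19), (18, 19)) = 45.4863
d((-7, -19), (16, 1)) = 30.4795
d((-7, -19), (-1, -2)) = 18.0278
d((-7, -19), (13, 21)) = 44.7214
d((-7, -19), (21, -11)) = 29.1204
d((18, 19), (16, 1)) = 18.1108
d((18, 19), (-1, -2)) = 28.3196
d((18, 19), (13, 21)) = 5.3852
d((18, 19), (21, -11)) = 30.1496
d((16, 1), (-1, -2)) = 17.2627
d((16, 1), (13, 21)) = 20.2237
d((16, 1), (21, -11)) = 13.0
d((-1, -2), (13, 21)) = 26.9258
d((-1, -2), (21, -11)) = 23.7697
d((13, 21), (21, -11)) = 32.9848

Closest pair: (25, -11) and (21, -11) with distance 4.0

The closest pair is (25, -11) and (21, -11) with Euclidean distance 4.0. For 9 points, brute-force pairwise comparison is shown above. For large n, the divide-and-conquer algorithm (sort by x, recurse on halves, check the dividing strip) achieves O(n log n).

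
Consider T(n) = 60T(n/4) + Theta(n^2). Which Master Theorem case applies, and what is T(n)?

Master Theorem for T(n) = 60T(n/4) + O(n^2):

a = 60, b = 4, c = 2
log_b(a) = log_4(60) = 2.9534

Case 1: c = 2 < log_4(60) = 2.9534
T(n) = O(n^(log_4 60))

For T(n) = 60T(n/4) + O(n^2): log_4(60) = 2.9534. This is Case 1 of the Master Theorem (c < log_b(a), work dominated by leaves), giving O(n^(log_4 60)).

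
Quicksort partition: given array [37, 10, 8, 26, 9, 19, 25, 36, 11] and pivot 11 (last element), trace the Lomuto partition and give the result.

Lomuto partition with pivot = 11:

Initial array: [37, 10, 8, 26, 9, 19, 25, 36, 11]

arr[0]=37 > 11: no swap
arr[1]=10 <= 11: swap with position 0, array becomes [10, 37, 8, 26, 9, 19, 25, 36, 11]
arr[2]=8 <= 11: swap with position 1, array becomes [10, 8, 37, 26, 9, 19, 25, 36, 11]
arr[3]=26 > 11: no swap
arr[4]=9 <= 11: swap with position 2, array becomes [10, 8, 9, 26, 37, 19, 25, 36, 11]
arr[5]=19 > 11: no swap
arr[6]=25 > 11: no swap
arr[7]=36 > 11: no swap

Place pivot at position 3: [10, 8, 9, 11, 37, 19, 25, 36, 26]
Pivot position: 3

After partitioning with pivot 11, the array becomes [10, 8, 9, 11, 37, 19, 25, 36, 26]. The pivot is placed at index 3. All elements to the left of the pivot are <= 11, and all elements to the right are > 11.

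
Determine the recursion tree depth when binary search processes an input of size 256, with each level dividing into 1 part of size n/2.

For divide and conquer with division factor 2:

Problem sizes at each level:
Level 0: 256
Level 1: 128
Level 2: 64
Level 3: 32
Level 4: 16
Level 5: 8
Level 6: 4
Level 7: 2
Level 8: 1

The root is level 0 and the size-1 base case is level 8 (the tree spans levels 0 through 8, i.e. 9 levels counting the root), so the depth is the number of divisions: log_2(256) = 8

The recursion tree depth is log_2(256) = 8. At each level, the problem size is divided by 2, so it takes 8 divisions to reduce to a base case of size 1. The algorithm makes 1 recursive call at each level.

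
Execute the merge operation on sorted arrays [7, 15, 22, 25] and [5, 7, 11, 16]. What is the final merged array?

Merging process:

Compare 7 vs 5: take 5 from right. Merged: [5]
Compare 7 vs 7: take 7 from left. Merged: [5, 7]
Compare 15 vs 7: take 7 from right. Merged: [5, 7, 7]
Compare 15 vs 11: take 11 from right. Merged: [5, 7, 7, 11]
Compare 15 vs 16: take 15 from left. Merged: [5, 7, 7, 11, 15]
Compare 22 vs 16: take 16 from right. Merged: [5, 7, 7, 11, 15, 16]
Append remaining from left: [22, 25]. Merged: [5, 7, 7, 11, 15, 16, 22, 25]

Final merged array: [5, 7, 7, 11, 15, 16, 22, 25]
Total comparisons: 6

The merged array is [5, 7, 7, 11, 15, 16, 22, 25], requiring 6 comparisons. The merge step runs in O(n) time where n is the total number of elements.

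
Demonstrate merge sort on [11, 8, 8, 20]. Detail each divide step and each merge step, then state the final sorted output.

Merge sort trace:

Split: [11, 8, 8, 20] -> [11, 8] and [8, 20]
  Split: [11, 8] -> [11] and [8]
  Merge: [11] + [8] -> [8, 11]
  Split: [8, 20] -> [8] and [20]
  Merge: [8] + [20] -> [8, 20]
Merge: [8, 11] + [8, 20] -> [8, 8, 11, 20]

Final sorted array: [8, 8, 11, 20]

The merge sort proceeds by recursively splitting the array and merging sorted halves.
After all merges, the sorted array is [8, 8, 11, 20].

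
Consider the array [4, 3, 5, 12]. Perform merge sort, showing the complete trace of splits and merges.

Merge sort trace:

Split: [4, 3, 5, 12] -> [4, 3] and [5, 12]
  Split: [4, 3] -> [4] and [3]
  Merge: [4] + [3] -> [3, 4]
  Split: [5, 12] -> [5] and [12]
  Merge: [5] + [12] -> [5, 12]
Merge: [3, 4] + [5, 12] -> [3, 4, 5, 12]

Final sorted array: [3, 4, 5, 12]

The merge sort proceeds by recursively splitting the array and merging sorted halves.
After all merges, the sorted array is [3, 4, 5, 12].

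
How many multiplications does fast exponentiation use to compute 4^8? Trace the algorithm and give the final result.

Computing 4^8 by squaring (build up from 4^1; each line after the first costs one multiplication):

4^1 = 4
4^2 = (4^1)^2 = 4^2 = 16
4^4 = (4^2)^2 = 16^2 = 256
4^8 = (4^4)^2 = 256^2 = 65536

Result: 65536
Multiplications needed: 3 (3 lines after 4^1)

4^8 = 65536. Using exponentiation by squaring, this requires 3 multiplications. The key idea: if the exponent is even, square the half-power; if odd, multiply by the base once.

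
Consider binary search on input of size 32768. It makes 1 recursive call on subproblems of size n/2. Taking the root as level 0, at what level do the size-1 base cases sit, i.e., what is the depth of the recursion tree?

For divide and conquer with division factor 2:

Problem sizes at each level:
Level 0: 32768
Level 1: 16384
Level 2: 8192
Level 3: 4096
Level 4: 2048
Level 5: 1024
Level 6: 512
Level 7: 256
Level 8: 128
Level 9: 64
Level 10: 32
Level 11: 16
Level 12: 8
Level 13: 4
Level 14: 2
Level 15: 1

The root is level 0 and the size-1 base case is level 15 (the tree spans levels 0 through 15, i.e. 16 levels counting the root), so the depth is the number of divisions: log_2(32768) = 15

The recursion tree depth is log_2(32768) = 15. At each level, the problem size is divided by 2, so it takes 15 divisions to reduce to a base case of size 1. The algorithm makes 1 recursive call at each level.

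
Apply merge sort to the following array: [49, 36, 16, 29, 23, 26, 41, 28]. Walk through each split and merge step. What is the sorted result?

Merge sort trace:

Split: [49, 36, 16, 29, 23, 26, 41, 28] -> [49, 36, 16, 29] and [23, 26, 41, 28]
  Split: [49, 36, 16, 29] -> [49, 36] and [16, 29]
    Split: [49, 36] -> [49] and [36]
    Merge: [49] + [36] -> [36, 49]
    Split: [16, 29] -> [16] and [29]
    Merge: [16] + [29] -> [16, 29]
  Merge: [36, 49] + [16, 29] -> [16, 29, 36, 49]
  Split: [23, 26, 41, 28] -> [23, 26] and [41, 28]
    Split: [23, 26] -> [23] and [26]
    Merge: [23] + [26] -> [23, 26]
    Split: [41, 28] -> [41] and [28]
    Merge: [41] + [28] -> [28, 41]
  Merge: [23, 26] + [28, 41] -> [23, 26, 28, 41]
Merge: [16, 29, 36, 49] + [23, 26, 28, 41] -> [16, 23, 26, 28, 29, 36, 41, 49]

Final sorted array: [16, 23, 26, 28, 29, 36, 41, 49]

The merge sort proceeds by recursively splitting the array and merging sorted halves.
After all merges, the sorted array is [16, 23, 26, 28, 29, 36, 41, 49].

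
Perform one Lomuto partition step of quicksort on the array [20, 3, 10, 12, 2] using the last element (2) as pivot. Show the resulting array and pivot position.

Lomuto partition with pivot = 2:

Initial array: [20, 3, 10, 12, 2]

arr[0]=20 > 2: no swap
arr[1]=3 > 2: no swap
arr[2]=10 > 2: no swap
arr[3]=12 > 2: no swap

Place pivot at position 0: [2, 3, 10, 12, 20]
Pivot position: 0

After partitioning with pivot 2, the array becomes [2, 3, 10, 12, 20]. The pivot is placed at index 0. All elements to the left of the pivot are <= 2, and all elements to the right are > 2.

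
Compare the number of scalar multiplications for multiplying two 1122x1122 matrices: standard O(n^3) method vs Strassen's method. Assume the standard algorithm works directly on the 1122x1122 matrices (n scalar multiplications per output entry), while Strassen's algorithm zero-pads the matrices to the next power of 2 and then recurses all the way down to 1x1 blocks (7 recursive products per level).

Matrix multiplication for 1122x1122 matrices:

Strassen's algorithm requires power-of-2 dimensions. Pad 1122x1122 to 2048x2048 (next power of 2).

Standard algorithm: 1122^3 = 1412467848 multiplications
Strassen's algorithm: 7^(log2(2048)) = 7^11 = 1977326743 multiplications
Difference: 1412467848 - 1977326743 = -564858895 (Strassen uses MORE here due to padding overhead — for small or just-over-power-of-2 n, padding can outweigh the per-level savings)

Standard: 1412467848 multiplications (1122^3). Strassen: 1977326743 multiplications (7^11, after padding to 2048x2048). Strassen reduces 8 recursive multiplications to 7 at each level.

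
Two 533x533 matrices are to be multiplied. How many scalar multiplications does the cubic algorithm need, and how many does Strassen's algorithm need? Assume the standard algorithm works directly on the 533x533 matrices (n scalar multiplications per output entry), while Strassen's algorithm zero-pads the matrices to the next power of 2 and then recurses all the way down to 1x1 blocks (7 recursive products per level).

Matrix multiplication for 533x533 matrices:

Strassen's algorithm requires power-of-2 dimensions. Pad 533x533 to 1024x1024 (next power of 2).

Standard algorithm: 533^3 = 151419437 multiplications
Strassen's algorithm: 7^(log2(1024)) = 7^10 = 282475249 multiplications
Difference: 151419437 - 282475249 = -131055812 (Strassen uses MORE here due to padding overhead — for small or just-over-power-of-2 n, padding can outweigh the per-level savings)

Standard: 151419437 multiplications (533^3). Strassen: 282475249 multiplications (7^10, after padding to 1024x1024). Strassen reduces 8 recursive multiplications to 7 at each level.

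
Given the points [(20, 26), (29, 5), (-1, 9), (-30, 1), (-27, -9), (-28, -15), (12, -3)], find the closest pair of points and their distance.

Computing all pairwise distances among 7 points:

d((20, 26), (29, 5)) = 22.8473
d((20, 26), (-1, 9)) = 27.0185
d((20, 26), (-30, 1)) = 55.9017
d((20, 26), (-27, -9)) = 58.6003
d((20, 26), (-28, -15)) = 63.1269
d((20, 26), (12, -3)) = 30.0832
d((29, 5), (-1, 9)) = 30.2655
d((29, 5), (-30, 1)) = 59.1354
d((29, 5), (-27, -9)) = 57.7235
d((29, 5), (-28, -15)) = 60.407
d((29, 5), (12, -3)) = 18.7883
d((-1, 9), (-30, 1)) = 30.0832
d((-1, 9), (-27, -9)) = 31.6228
d((-1, 9), (-28, -15)) = 36.1248
d((-1, 9), (12, -3)) = 17.6918
d((-30, 1), (-27, -9)) = 10.4403
d((-30, 1), (-28, -15)) = 16.1245
d((-30, 1), (12, -3)) = 42.19
d((-27, -9), (-28, -15)) = 6.0828 <-- minimum
d((-27, -9), (12, -3)) = 39.4588
d((-28, -15), (12, -3)) = 41.7612

Closest pair: (-27, -9) and (-28, -15) with distance 6.0828

The closest pair is (-27, -9) and (-28, -15) with Euclidean distance 6.0828. For 7 points, brute-force pairwise comparison is shown above. For large n, the divide-and-conquer algorithm (sort by x, recurse on halves, check the dividing strip) achieves O(n log n).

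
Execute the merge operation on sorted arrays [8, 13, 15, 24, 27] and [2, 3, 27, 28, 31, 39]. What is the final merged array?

Merging process:

Compare 8 vs 2: take 2 from right. Merged: [2]
Compare 8 vs 3: take 3 from right. Merged: [2, 3]
Compare 8 vs 27: take 8 from left. Merged: [2, 3, 8]
Compare 13 vs 27: take 13 from left. Merged: [2, 3, 8, 13]
Compare 15 vs 27: take 15 from left. Merged: [2, 3, 8, 13, 15]
Compare 24 vs 27: take 24 from left. Merged: [2, 3, 8, 13, 15, 24]
Compare 27 vs 27: take 27 from left. Merged: [2, 3, 8, 13, 15, 24, 27]
Append remaining from right: [27, 28, 31, 39]. Merged: [2, 3, 8, 13, 15, 24, 27, 27, 28, 31, 39]

Final merged array: [2, 3, 8, 13, 15, 24, 27, 27, 28, 31, 39]
Total comparisons: 7

The merged array is [2, 3, 8, 13, 15, 24, 27, 27, 28, 31, 39], requiring 7 comparisons. The merge step runs in O(n) time where n is the total number of elements.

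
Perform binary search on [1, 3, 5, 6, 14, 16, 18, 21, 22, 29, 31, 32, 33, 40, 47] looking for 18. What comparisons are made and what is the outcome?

Binary search for 18 in [1, 3, 5, 6, 14, 16, 18, 21, 22, 29, 31, 32, 33, 40, 47]:

lo=0, hi=14, mid=7, arr[mid]=21 -> 21 > 18, search left half
lo=0, hi=6, mid=3, arr[mid]=6 -> 6 < 18, search right half
lo=4, hi=6, mid=5, arr[mid]=16 -> 16 < 18, search right half
lo=6, hi=6, mid=6, arr[mid]=18 -> Found target at index 6!

Binary search finds 18 at index 6 after 4 comparisons. The search repeatedly halves the search space by comparing with the middle element.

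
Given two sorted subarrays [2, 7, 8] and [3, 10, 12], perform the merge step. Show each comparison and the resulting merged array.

Merging process:

Compare 2 vs 3: take 2 from left. Merged: [2]
Compare 7 vs 3: take 3 from right. Merged: [2, 3]
Compare 7 vs 10: take 7 from left. Merged: [2, 3, 7]
Compare 8 vs 10: take 8 from left. Merged: [2, 3, 7, 8]
Append remaining from right: [10, 12]. Merged: [2, 3, 7, 8, 10, 12]

Final merged array: [2, 3, 7, 8, 10, 12]
Total comparisons: 4

The merged array is [2, 3, 7, 8, 10, 12], requiring 4 comparisons. The merge step runs in O(n) time where n is the total number of elements.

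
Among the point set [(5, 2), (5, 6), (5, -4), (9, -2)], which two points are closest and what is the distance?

Computing all pairwise distances among 4 points:

d((5, 2), (5, 6)) = 4.0 <-- minimum
d((5, 2), (5, -4)) = 6.0
d((5, 2), (9, -2)) = 5.6569
d((5, 6), (5, -4)) = 10.0
d((5, 6), (9, -2)) = 8.9443
d((5, -4), (9, -2)) = 4.4721

Closest pair: (5, 2) and (5, 6) with distance 4.0

The closest pair is (5, 2) and (5, 6) with Euclidean distance 4.0. For 4 points, brute-force pairwise comparison is shown above. For large n, the divide-and-conquer algorithm (sort by x, recurse on halves, check the dividing strip) achieves O(n log n).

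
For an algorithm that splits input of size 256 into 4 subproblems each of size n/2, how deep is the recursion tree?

For divide and conquer with division factor 2:

Problem sizes at each level:
Level 0: 256
Level 1: 128
Level 2: 64
Level 3: 32
Level 4: 16
Level 5: 8
Level 6: 4
Level 7: 2
Level 8: 1

The root is level 0 and the size-1 base case is level 8 (the tree spans levels 0 through 8, i.e. 9 levels counting the root), so the depth is the number of divisions: log_2(256) = 8

The recursion tree depth is log_2(256) = 8. At each level, the problem size is divided by 2, so it takes 8 divisions to reduce to a base case of size 1. The algorithm makes 4 recursive calls at each level.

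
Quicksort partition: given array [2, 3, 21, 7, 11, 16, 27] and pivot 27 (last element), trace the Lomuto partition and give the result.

Lomuto partition with pivot = 27:

Initial array: [2, 3, 21, 7, 11, 16, 27]

arr[0]=2 <= 27: swap with position 0, array becomes [2, 3, 21, 7, 11, 16, 27]
arr[1]=3 <= 27: swap with position 1, array becomes [2, 3, 21, 7, 11, 16, 27]
arr[2]=21 <= 27: swap with position 2, array becomes [2, 3, 21, 7, 11, 16, 27]
arr[3]=7 <= 27: swap with position 3, array becomes [2, 3, 21, 7, 11, 16, 27]
arr[4]=11 <= 27: swap with position 4, array becomes [2, 3, 21, 7, 11, 16, 27]
arr[5]=16 <= 27: swap with position 5, array becomes [2, 3, 21, 7, 11, 16, 27]

Place pivot at position 6: [2, 3, 21, 7, 11, 16, 27]
Pivot position: 6

After partitioning with pivot 27, the array becomes [2, 3, 21, 7, 11, 16, 27]. The pivot is placed at index 6. All elements to the left of the pivot are <= 27, and all elements to the right are > 27.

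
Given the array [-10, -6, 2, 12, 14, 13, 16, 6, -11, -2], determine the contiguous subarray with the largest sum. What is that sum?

Using Kadane's algorithm on [-10, -6, 2, 12, 14, 13, 16, 6, -11, -2]:

Scanning through the array:
Position 1 (value -6): max_ending_here = -6, max_so_far = -6
Position 2 (value 2): max_ending_here = 2, max_so_far = 2
Position 3 (value 12): max_ending_here = 14, max_so_far = 14
Position 4 (value 14): max_ending_here = 28, max_so_far = 28
Position 5 (value 13): max_ending_here = 41, max_so_far = 41
Position 6 (value 16): max_ending_here = 57, max_so_far = 57
Position 7 (value 6): max_ending_here = 63, max_so_far = 63
Position 8 (value -11): max_ending_here = 52, max_so_far = 63
Position 9 (value -2): max_ending_here = 50, max_so_far = 63

Maximum subarray: [2, 12, 14, 13, 16, 6]
Maximum sum: 63

The maximum subarray is [2, 12, 14, 13, 16, 6] with sum 63. This subarray runs from index 2 to index 7.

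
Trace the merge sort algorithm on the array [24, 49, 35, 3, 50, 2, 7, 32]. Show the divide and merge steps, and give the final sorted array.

Merge sort trace:

Split: [24, 49, 35, 3, 50, 2, 7, 32] -> [24, 49, 35, 3] and [50, 2, 7, 32]
  Split: [24, 49, 35, 3] -> [24, 49] and [35, 3]
    Split: [24, 49] -> [24] and [49]
    Merge: [24] + [49] -> [24, 49]
    Split: [35, 3] -> [35] and [3]
    Merge: [35] + [3] -> [3, 35]
  Merge: [24, 49] + [3, 35] -> [3, 24, 35, 49]
  Split: [50, 2, 7, 32] -> [50, 2] and [7, 32]
    Split: [50, 2] -> [50] and [2]
    Merge: [50] + [2] -> [2, 50]
    Split: [7, 32] -> [7] and [32]
    Merge: [7] + [32] -> [7, 32]
  Merge: [2, 50] + [7, 32] -> [2, 7, 32, 50]
Merge: [3, 24, 35, 49] + [2, 7, 32, 50] -> [2, 3, 7, 24, 32, 35, 49, 50]

Final sorted array: [2, 3, 7, 24, 32, 35, 49, 50]

The merge sort proceeds by recursively splitting the array and merging sorted halves.
After all merges, the sorted array is [2, 3, 7, 24, 32, 35, 49, 50].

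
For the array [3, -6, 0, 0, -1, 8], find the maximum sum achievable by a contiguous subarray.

Using Kadane's algorithm on [3, -6, 0, 0, -1, 8]:

Scanning through the array:
Position 1 (value -6): max_ending_here = -3, max_so_far = 3
Position 2 (value 0): max_ending_here = 0, max_so_far = 3
Position 3 (value 0): max_ending_here = 0, max_so_far = 3
Position 4 (value -1): max_ending_here = -1, max_so_far = 3
Position 5 (value 8): max_ending_here = 8, max_so_far = 8

Maximum subarray: [8]
Maximum sum: 8

The maximum subarray is [8] with sum 8. This subarray runs from index 5 to index 5.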